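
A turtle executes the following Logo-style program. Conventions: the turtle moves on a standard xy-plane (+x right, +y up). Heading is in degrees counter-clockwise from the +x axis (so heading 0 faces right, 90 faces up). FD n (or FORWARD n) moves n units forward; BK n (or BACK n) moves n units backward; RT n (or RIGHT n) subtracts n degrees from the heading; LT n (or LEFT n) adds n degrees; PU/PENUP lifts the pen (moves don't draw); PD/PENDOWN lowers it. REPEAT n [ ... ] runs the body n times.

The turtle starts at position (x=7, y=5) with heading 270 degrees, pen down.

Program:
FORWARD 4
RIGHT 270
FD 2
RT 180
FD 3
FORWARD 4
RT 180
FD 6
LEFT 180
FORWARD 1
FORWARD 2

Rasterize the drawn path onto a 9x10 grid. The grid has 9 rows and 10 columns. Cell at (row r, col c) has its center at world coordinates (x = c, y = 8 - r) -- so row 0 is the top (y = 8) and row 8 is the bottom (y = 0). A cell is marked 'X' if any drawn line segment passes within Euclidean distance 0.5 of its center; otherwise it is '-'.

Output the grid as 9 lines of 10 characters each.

Segment 0: (7,5) -> (7,1)
Segment 1: (7,1) -> (9,1)
Segment 2: (9,1) -> (6,1)
Segment 3: (6,1) -> (2,1)
Segment 4: (2,1) -> (8,1)
Segment 5: (8,1) -> (7,1)
Segment 6: (7,1) -> (5,1)

Answer: ----------
----------
----------
-------X--
-------X--
-------X--
-------X--
--XXXXXXXX
----------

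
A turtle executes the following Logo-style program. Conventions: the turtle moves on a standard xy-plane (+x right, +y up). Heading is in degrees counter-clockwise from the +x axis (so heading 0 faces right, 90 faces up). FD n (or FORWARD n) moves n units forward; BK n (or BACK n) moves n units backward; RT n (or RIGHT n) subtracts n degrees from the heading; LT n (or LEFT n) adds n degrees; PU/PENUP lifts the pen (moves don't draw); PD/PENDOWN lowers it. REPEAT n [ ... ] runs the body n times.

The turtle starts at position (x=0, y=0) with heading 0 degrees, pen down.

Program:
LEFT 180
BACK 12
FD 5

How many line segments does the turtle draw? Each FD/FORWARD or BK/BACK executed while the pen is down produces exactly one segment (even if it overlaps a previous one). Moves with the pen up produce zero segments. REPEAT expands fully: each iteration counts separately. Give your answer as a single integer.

Answer: 2

Derivation:
Executing turtle program step by step:
Start: pos=(0,0), heading=0, pen down
LT 180: heading 0 -> 180
BK 12: (0,0) -> (12,0) [heading=180, draw]
FD 5: (12,0) -> (7,0) [heading=180, draw]
Final: pos=(7,0), heading=180, 2 segment(s) drawn
Segments drawn: 2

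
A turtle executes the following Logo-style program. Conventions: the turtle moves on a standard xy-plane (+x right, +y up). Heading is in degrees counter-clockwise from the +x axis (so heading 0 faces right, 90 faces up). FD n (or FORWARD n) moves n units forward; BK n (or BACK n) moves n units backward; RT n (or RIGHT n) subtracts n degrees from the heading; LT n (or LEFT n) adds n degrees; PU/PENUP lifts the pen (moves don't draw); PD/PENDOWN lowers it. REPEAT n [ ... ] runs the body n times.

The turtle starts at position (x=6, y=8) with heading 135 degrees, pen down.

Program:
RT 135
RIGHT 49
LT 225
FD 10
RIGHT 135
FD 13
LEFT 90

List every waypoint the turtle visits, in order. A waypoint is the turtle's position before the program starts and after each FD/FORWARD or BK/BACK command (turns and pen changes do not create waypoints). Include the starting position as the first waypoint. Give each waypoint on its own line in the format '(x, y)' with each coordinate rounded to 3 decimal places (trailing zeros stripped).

Answer: (6, 8)
(-3.976, 8.698)
(5.836, 17.226)

Derivation:
Executing turtle program step by step:
Start: pos=(6,8), heading=135, pen down
RT 135: heading 135 -> 0
RT 49: heading 0 -> 311
LT 225: heading 311 -> 176
FD 10: (6,8) -> (-3.976,8.698) [heading=176, draw]
RT 135: heading 176 -> 41
FD 13: (-3.976,8.698) -> (5.836,17.226) [heading=41, draw]
LT 90: heading 41 -> 131
Final: pos=(5.836,17.226), heading=131, 2 segment(s) drawn
Waypoints (3 total):
(6, 8)
(-3.976, 8.698)
(5.836, 17.226)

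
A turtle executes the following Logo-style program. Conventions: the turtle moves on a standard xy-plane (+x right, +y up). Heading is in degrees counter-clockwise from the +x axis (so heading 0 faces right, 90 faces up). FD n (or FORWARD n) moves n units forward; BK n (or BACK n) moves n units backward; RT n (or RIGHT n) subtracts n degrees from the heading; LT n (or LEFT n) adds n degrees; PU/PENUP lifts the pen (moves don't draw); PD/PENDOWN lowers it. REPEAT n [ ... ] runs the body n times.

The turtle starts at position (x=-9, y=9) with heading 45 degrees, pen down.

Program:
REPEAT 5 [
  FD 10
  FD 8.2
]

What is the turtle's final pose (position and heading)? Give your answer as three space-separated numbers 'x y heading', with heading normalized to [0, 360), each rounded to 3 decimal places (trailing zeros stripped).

Answer: 55.347 73.347 45

Derivation:
Executing turtle program step by step:
Start: pos=(-9,9), heading=45, pen down
REPEAT 5 [
  -- iteration 1/5 --
  FD 10: (-9,9) -> (-1.929,16.071) [heading=45, draw]
  FD 8.2: (-1.929,16.071) -> (3.869,21.869) [heading=45, draw]
  -- iteration 2/5 --
  FD 10: (3.869,21.869) -> (10.94,28.94) [heading=45, draw]
  FD 8.2: (10.94,28.94) -> (16.739,34.739) [heading=45, draw]
  -- iteration 3/5 --
  FD 10: (16.739,34.739) -> (23.81,41.81) [heading=45, draw]
  FD 8.2: (23.81,41.81) -> (29.608,47.608) [heading=45, draw]
  -- iteration 4/5 --
  FD 10: (29.608,47.608) -> (36.679,54.679) [heading=45, draw]
  FD 8.2: (36.679,54.679) -> (42.477,60.477) [heading=45, draw]
  -- iteration 5/5 --
  FD 10: (42.477,60.477) -> (49.548,67.548) [heading=45, draw]
  FD 8.2: (49.548,67.548) -> (55.347,73.347) [heading=45, draw]
]
Final: pos=(55.347,73.347), heading=45, 10 segment(s) drawn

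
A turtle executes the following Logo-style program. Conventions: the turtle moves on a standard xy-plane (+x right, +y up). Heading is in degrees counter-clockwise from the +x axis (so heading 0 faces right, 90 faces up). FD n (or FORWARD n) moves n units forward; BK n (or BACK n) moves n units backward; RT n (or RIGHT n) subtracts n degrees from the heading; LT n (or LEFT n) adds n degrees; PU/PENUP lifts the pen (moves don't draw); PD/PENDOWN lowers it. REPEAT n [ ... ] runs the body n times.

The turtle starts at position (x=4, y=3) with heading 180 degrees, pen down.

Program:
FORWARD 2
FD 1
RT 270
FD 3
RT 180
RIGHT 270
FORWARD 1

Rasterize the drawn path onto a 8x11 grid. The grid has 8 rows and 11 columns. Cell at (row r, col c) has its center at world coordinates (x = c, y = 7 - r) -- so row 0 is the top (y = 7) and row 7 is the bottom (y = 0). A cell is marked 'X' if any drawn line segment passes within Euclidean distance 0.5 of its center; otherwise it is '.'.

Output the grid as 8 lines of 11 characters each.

Answer: ...........
...........
...........
...........
.XXXX......
.X.........
.X.........
XX.........

Derivation:
Segment 0: (4,3) -> (2,3)
Segment 1: (2,3) -> (1,3)
Segment 2: (1,3) -> (1,0)
Segment 3: (1,0) -> (0,0)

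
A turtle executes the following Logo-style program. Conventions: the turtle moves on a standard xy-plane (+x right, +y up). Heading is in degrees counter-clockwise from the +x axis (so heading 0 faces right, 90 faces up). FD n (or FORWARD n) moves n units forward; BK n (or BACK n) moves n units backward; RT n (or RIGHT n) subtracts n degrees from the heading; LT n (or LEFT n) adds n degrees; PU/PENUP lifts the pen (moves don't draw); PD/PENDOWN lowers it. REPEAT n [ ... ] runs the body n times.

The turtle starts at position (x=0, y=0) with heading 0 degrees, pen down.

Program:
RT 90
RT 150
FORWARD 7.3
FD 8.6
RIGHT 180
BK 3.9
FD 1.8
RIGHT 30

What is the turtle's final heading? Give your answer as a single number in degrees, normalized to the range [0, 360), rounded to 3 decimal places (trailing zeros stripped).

Answer: 270

Derivation:
Executing turtle program step by step:
Start: pos=(0,0), heading=0, pen down
RT 90: heading 0 -> 270
RT 150: heading 270 -> 120
FD 7.3: (0,0) -> (-3.65,6.322) [heading=120, draw]
FD 8.6: (-3.65,6.322) -> (-7.95,13.77) [heading=120, draw]
RT 180: heading 120 -> 300
BK 3.9: (-7.95,13.77) -> (-9.9,17.147) [heading=300, draw]
FD 1.8: (-9.9,17.147) -> (-9,15.588) [heading=300, draw]
RT 30: heading 300 -> 270
Final: pos=(-9,15.588), heading=270, 4 segment(s) drawn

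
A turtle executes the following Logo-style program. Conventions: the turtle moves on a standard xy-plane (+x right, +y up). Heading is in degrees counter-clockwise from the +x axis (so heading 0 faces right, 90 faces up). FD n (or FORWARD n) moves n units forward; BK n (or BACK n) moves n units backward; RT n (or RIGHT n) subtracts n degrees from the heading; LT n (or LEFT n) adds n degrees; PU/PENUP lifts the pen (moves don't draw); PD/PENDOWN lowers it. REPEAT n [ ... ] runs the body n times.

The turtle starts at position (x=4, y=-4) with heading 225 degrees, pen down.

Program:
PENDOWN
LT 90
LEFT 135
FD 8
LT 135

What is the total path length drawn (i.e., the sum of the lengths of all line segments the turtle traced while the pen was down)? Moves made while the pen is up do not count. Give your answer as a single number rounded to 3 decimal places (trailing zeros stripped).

Answer: 8

Derivation:
Executing turtle program step by step:
Start: pos=(4,-4), heading=225, pen down
PD: pen down
LT 90: heading 225 -> 315
LT 135: heading 315 -> 90
FD 8: (4,-4) -> (4,4) [heading=90, draw]
LT 135: heading 90 -> 225
Final: pos=(4,4), heading=225, 1 segment(s) drawn

Segment lengths:
  seg 1: (4,-4) -> (4,4), length = 8
Total = 8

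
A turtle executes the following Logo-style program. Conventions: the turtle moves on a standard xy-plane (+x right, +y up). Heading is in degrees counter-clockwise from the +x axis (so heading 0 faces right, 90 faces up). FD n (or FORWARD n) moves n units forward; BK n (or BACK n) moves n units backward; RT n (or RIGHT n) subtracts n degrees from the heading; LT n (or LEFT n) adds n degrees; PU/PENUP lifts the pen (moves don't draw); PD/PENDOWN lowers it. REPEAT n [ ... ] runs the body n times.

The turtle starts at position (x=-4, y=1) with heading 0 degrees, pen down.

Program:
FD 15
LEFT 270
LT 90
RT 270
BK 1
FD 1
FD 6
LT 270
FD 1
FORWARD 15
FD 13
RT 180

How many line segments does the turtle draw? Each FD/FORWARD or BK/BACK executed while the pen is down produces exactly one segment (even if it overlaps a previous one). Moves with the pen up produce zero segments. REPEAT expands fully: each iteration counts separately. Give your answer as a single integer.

Executing turtle program step by step:
Start: pos=(-4,1), heading=0, pen down
FD 15: (-4,1) -> (11,1) [heading=0, draw]
LT 270: heading 0 -> 270
LT 90: heading 270 -> 0
RT 270: heading 0 -> 90
BK 1: (11,1) -> (11,0) [heading=90, draw]
FD 1: (11,0) -> (11,1) [heading=90, draw]
FD 6: (11,1) -> (11,7) [heading=90, draw]
LT 270: heading 90 -> 0
FD 1: (11,7) -> (12,7) [heading=0, draw]
FD 15: (12,7) -> (27,7) [heading=0, draw]
FD 13: (27,7) -> (40,7) [heading=0, draw]
RT 180: heading 0 -> 180
Final: pos=(40,7), heading=180, 7 segment(s) drawn
Segments drawn: 7

Answer: 7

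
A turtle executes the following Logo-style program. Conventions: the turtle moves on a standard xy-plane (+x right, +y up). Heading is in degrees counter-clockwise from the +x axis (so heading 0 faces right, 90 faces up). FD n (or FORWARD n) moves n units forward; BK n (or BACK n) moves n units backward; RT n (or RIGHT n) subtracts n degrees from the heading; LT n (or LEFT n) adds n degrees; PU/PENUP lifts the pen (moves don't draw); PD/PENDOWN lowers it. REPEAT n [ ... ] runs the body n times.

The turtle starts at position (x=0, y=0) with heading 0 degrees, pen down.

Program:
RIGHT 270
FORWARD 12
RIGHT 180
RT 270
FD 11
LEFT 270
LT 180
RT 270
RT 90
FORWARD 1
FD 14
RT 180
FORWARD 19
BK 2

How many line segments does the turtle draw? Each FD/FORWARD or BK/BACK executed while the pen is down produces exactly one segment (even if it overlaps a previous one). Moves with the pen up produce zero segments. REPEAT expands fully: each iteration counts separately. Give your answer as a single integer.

Executing turtle program step by step:
Start: pos=(0,0), heading=0, pen down
RT 270: heading 0 -> 90
FD 12: (0,0) -> (0,12) [heading=90, draw]
RT 180: heading 90 -> 270
RT 270: heading 270 -> 0
FD 11: (0,12) -> (11,12) [heading=0, draw]
LT 270: heading 0 -> 270
LT 180: heading 270 -> 90
RT 270: heading 90 -> 180
RT 90: heading 180 -> 90
FD 1: (11,12) -> (11,13) [heading=90, draw]
FD 14: (11,13) -> (11,27) [heading=90, draw]
RT 180: heading 90 -> 270
FD 19: (11,27) -> (11,8) [heading=270, draw]
BK 2: (11,8) -> (11,10) [heading=270, draw]
Final: pos=(11,10), heading=270, 6 segment(s) drawn
Segments drawn: 6

Answer: 6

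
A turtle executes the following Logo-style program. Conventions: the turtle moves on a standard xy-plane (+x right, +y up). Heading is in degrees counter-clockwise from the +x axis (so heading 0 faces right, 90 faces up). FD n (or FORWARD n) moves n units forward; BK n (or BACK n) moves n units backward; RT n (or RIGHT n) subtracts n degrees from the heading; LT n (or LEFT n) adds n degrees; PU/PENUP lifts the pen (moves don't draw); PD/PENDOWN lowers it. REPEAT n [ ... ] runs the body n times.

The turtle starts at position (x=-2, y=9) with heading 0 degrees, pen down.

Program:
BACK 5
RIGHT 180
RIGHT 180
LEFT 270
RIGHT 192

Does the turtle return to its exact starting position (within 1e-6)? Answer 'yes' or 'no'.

Answer: no

Derivation:
Executing turtle program step by step:
Start: pos=(-2,9), heading=0, pen down
BK 5: (-2,9) -> (-7,9) [heading=0, draw]
RT 180: heading 0 -> 180
RT 180: heading 180 -> 0
LT 270: heading 0 -> 270
RT 192: heading 270 -> 78
Final: pos=(-7,9), heading=78, 1 segment(s) drawn

Start position: (-2, 9)
Final position: (-7, 9)
Distance = 5; >= 1e-6 -> NOT closed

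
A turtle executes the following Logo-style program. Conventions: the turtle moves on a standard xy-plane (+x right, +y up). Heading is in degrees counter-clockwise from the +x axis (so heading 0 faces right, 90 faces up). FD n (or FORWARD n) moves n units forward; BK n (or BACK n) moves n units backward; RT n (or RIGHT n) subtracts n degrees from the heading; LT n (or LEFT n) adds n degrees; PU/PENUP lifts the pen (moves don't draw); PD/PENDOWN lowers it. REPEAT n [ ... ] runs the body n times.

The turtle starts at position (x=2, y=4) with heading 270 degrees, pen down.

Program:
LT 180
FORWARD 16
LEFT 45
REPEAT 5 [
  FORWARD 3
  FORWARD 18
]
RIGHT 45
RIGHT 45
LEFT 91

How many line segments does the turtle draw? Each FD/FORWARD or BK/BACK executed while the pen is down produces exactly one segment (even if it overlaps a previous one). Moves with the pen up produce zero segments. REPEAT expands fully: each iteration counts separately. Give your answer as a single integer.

Executing turtle program step by step:
Start: pos=(2,4), heading=270, pen down
LT 180: heading 270 -> 90
FD 16: (2,4) -> (2,20) [heading=90, draw]
LT 45: heading 90 -> 135
REPEAT 5 [
  -- iteration 1/5 --
  FD 3: (2,20) -> (-0.121,22.121) [heading=135, draw]
  FD 18: (-0.121,22.121) -> (-12.849,34.849) [heading=135, draw]
  -- iteration 2/5 --
  FD 3: (-12.849,34.849) -> (-14.971,36.971) [heading=135, draw]
  FD 18: (-14.971,36.971) -> (-27.698,49.698) [heading=135, draw]
  -- iteration 3/5 --
  FD 3: (-27.698,49.698) -> (-29.82,51.82) [heading=135, draw]
  FD 18: (-29.82,51.82) -> (-42.548,64.548) [heading=135, draw]
  -- iteration 4/5 --
  FD 3: (-42.548,64.548) -> (-44.669,66.669) [heading=135, draw]
  FD 18: (-44.669,66.669) -> (-57.397,79.397) [heading=135, draw]
  -- iteration 5/5 --
  FD 3: (-57.397,79.397) -> (-59.518,81.518) [heading=135, draw]
  FD 18: (-59.518,81.518) -> (-72.246,94.246) [heading=135, draw]
]
RT 45: heading 135 -> 90
RT 45: heading 90 -> 45
LT 91: heading 45 -> 136
Final: pos=(-72.246,94.246), heading=136, 11 segment(s) drawn
Segments drawn: 11

Answer: 11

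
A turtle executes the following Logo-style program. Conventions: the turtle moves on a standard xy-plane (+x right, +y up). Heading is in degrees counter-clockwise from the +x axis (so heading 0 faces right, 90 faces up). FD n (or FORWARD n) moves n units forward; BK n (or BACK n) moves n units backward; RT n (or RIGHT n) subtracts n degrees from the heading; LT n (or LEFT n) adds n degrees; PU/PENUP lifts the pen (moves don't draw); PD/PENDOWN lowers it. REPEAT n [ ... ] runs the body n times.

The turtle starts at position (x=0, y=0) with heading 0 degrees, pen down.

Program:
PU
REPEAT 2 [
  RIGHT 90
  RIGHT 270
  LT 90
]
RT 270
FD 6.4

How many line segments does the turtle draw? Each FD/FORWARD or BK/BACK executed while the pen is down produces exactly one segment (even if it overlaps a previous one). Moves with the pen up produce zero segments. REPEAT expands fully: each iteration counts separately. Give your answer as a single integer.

Executing turtle program step by step:
Start: pos=(0,0), heading=0, pen down
PU: pen up
REPEAT 2 [
  -- iteration 1/2 --
  RT 90: heading 0 -> 270
  RT 270: heading 270 -> 0
  LT 90: heading 0 -> 90
  -- iteration 2/2 --
  RT 90: heading 90 -> 0
  RT 270: heading 0 -> 90
  LT 90: heading 90 -> 180
]
RT 270: heading 180 -> 270
FD 6.4: (0,0) -> (0,-6.4) [heading=270, move]
Final: pos=(0,-6.4), heading=270, 0 segment(s) drawn
Segments drawn: 0

Answer: 0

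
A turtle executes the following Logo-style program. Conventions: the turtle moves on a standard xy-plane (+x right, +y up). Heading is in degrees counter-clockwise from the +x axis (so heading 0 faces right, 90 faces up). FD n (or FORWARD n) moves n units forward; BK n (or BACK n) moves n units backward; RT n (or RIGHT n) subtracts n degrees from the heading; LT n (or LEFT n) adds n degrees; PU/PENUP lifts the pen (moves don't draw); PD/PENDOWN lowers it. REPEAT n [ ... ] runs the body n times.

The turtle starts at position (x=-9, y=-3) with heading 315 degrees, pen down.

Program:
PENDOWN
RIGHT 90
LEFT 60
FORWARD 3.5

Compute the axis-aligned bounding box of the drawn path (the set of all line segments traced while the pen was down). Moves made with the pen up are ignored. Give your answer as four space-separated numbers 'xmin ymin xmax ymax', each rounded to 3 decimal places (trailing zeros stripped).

Answer: -9 -6.381 -8.094 -3

Derivation:
Executing turtle program step by step:
Start: pos=(-9,-3), heading=315, pen down
PD: pen down
RT 90: heading 315 -> 225
LT 60: heading 225 -> 285
FD 3.5: (-9,-3) -> (-8.094,-6.381) [heading=285, draw]
Final: pos=(-8.094,-6.381), heading=285, 1 segment(s) drawn

Segment endpoints: x in {-9, -8.094}, y in {-6.381, -3}
xmin=-9, ymin=-6.381, xmax=-8.094, ymax=-3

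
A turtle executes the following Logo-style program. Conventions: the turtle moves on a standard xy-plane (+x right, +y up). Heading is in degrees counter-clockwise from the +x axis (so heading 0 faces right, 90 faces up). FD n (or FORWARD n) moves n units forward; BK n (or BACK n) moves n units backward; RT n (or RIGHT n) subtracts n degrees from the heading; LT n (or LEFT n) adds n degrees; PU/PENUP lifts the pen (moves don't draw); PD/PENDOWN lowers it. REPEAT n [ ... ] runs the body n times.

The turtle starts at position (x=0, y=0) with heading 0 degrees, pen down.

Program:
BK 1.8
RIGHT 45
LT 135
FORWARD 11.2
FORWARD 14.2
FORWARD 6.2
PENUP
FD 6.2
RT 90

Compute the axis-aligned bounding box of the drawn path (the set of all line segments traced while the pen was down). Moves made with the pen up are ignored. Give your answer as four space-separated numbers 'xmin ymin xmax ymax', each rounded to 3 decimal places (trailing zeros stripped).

Executing turtle program step by step:
Start: pos=(0,0), heading=0, pen down
BK 1.8: (0,0) -> (-1.8,0) [heading=0, draw]
RT 45: heading 0 -> 315
LT 135: heading 315 -> 90
FD 11.2: (-1.8,0) -> (-1.8,11.2) [heading=90, draw]
FD 14.2: (-1.8,11.2) -> (-1.8,25.4) [heading=90, draw]
FD 6.2: (-1.8,25.4) -> (-1.8,31.6) [heading=90, draw]
PU: pen up
FD 6.2: (-1.8,31.6) -> (-1.8,37.8) [heading=90, move]
RT 90: heading 90 -> 0
Final: pos=(-1.8,37.8), heading=0, 4 segment(s) drawn

Segment endpoints: x in {-1.8, -1.8, -1.8, -1.8, 0}, y in {0, 11.2, 25.4, 31.6}
xmin=-1.8, ymin=0, xmax=0, ymax=31.6

Answer: -1.8 0 0 31.6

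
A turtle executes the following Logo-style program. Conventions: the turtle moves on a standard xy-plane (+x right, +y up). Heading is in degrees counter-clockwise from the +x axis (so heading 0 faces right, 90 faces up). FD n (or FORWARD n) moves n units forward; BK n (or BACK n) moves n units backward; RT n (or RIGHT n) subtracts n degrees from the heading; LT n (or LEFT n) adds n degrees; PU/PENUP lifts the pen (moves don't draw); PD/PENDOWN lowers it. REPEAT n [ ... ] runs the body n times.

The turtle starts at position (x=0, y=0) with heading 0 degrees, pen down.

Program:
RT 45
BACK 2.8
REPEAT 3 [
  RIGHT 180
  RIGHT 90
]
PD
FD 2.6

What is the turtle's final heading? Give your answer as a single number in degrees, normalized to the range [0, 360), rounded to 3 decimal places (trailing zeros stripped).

Executing turtle program step by step:
Start: pos=(0,0), heading=0, pen down
RT 45: heading 0 -> 315
BK 2.8: (0,0) -> (-1.98,1.98) [heading=315, draw]
REPEAT 3 [
  -- iteration 1/3 --
  RT 180: heading 315 -> 135
  RT 90: heading 135 -> 45
  -- iteration 2/3 --
  RT 180: heading 45 -> 225
  RT 90: heading 225 -> 135
  -- iteration 3/3 --
  RT 180: heading 135 -> 315
  RT 90: heading 315 -> 225
]
PD: pen down
FD 2.6: (-1.98,1.98) -> (-3.818,0.141) [heading=225, draw]
Final: pos=(-3.818,0.141), heading=225, 2 segment(s) drawn

Answer: 225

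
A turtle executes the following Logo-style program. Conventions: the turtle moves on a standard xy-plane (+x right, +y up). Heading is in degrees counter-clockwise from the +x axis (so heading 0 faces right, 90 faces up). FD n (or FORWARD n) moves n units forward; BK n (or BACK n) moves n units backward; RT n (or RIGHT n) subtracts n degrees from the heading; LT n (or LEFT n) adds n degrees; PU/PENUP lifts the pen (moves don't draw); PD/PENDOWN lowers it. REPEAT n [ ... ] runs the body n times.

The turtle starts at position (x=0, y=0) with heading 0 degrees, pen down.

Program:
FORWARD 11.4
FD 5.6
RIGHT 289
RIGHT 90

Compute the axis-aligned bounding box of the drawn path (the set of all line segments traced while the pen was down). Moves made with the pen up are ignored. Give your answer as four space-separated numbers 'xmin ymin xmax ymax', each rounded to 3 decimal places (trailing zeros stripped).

Answer: 0 0 17 0

Derivation:
Executing turtle program step by step:
Start: pos=(0,0), heading=0, pen down
FD 11.4: (0,0) -> (11.4,0) [heading=0, draw]
FD 5.6: (11.4,0) -> (17,0) [heading=0, draw]
RT 289: heading 0 -> 71
RT 90: heading 71 -> 341
Final: pos=(17,0), heading=341, 2 segment(s) drawn

Segment endpoints: x in {0, 11.4, 17}, y in {0}
xmin=0, ymin=0, xmax=17, ymax=0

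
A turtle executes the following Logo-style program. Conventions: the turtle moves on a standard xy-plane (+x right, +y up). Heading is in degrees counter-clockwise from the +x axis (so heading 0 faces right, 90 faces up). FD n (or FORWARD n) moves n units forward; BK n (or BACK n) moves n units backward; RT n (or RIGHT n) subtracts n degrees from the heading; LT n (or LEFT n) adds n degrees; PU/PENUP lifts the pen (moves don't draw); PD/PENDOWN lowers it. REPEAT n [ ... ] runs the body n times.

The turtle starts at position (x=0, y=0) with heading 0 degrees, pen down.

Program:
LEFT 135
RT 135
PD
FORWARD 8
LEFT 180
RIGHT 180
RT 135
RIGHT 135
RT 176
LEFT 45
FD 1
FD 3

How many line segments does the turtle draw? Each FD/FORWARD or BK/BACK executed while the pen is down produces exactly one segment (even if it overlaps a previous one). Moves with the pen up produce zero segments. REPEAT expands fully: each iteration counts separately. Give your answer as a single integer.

Executing turtle program step by step:
Start: pos=(0,0), heading=0, pen down
LT 135: heading 0 -> 135
RT 135: heading 135 -> 0
PD: pen down
FD 8: (0,0) -> (8,0) [heading=0, draw]
LT 180: heading 0 -> 180
RT 180: heading 180 -> 0
RT 135: heading 0 -> 225
RT 135: heading 225 -> 90
RT 176: heading 90 -> 274
LT 45: heading 274 -> 319
FD 1: (8,0) -> (8.755,-0.656) [heading=319, draw]
FD 3: (8.755,-0.656) -> (11.019,-2.624) [heading=319, draw]
Final: pos=(11.019,-2.624), heading=319, 3 segment(s) drawn
Segments drawn: 3

Answer: 3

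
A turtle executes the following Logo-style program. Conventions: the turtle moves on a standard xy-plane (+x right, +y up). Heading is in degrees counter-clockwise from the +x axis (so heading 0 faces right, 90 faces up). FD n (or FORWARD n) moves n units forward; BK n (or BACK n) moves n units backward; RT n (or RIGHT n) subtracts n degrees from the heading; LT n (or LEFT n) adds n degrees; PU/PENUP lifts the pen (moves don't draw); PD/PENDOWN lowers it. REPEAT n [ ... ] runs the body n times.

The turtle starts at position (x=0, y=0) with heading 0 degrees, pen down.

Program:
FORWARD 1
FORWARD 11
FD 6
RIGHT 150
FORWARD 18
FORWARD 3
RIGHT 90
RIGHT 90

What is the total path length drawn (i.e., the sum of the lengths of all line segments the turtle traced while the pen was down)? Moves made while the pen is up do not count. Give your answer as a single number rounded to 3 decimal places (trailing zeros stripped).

Answer: 39

Derivation:
Executing turtle program step by step:
Start: pos=(0,0), heading=0, pen down
FD 1: (0,0) -> (1,0) [heading=0, draw]
FD 11: (1,0) -> (12,0) [heading=0, draw]
FD 6: (12,0) -> (18,0) [heading=0, draw]
RT 150: heading 0 -> 210
FD 18: (18,0) -> (2.412,-9) [heading=210, draw]
FD 3: (2.412,-9) -> (-0.187,-10.5) [heading=210, draw]
RT 90: heading 210 -> 120
RT 90: heading 120 -> 30
Final: pos=(-0.187,-10.5), heading=30, 5 segment(s) drawn

Segment lengths:
  seg 1: (0,0) -> (1,0), length = 1
  seg 2: (1,0) -> (12,0), length = 11
  seg 3: (12,0) -> (18,0), length = 6
  seg 4: (18,0) -> (2.412,-9), length = 18
  seg 5: (2.412,-9) -> (-0.187,-10.5), length = 3
Total = 39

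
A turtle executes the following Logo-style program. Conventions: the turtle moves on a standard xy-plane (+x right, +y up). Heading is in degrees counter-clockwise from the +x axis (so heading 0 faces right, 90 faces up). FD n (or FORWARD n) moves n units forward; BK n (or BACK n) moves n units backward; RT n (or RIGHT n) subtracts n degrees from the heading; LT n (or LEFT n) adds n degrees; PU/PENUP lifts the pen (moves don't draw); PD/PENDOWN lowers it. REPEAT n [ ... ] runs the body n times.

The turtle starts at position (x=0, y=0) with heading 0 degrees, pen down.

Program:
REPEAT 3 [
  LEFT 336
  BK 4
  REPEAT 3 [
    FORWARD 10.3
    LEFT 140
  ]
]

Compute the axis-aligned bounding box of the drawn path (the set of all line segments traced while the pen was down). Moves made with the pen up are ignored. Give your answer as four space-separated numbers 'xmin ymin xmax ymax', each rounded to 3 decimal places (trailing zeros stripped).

Answer: -6.31 -9.676 5.755 6.695

Derivation:
Executing turtle program step by step:
Start: pos=(0,0), heading=0, pen down
REPEAT 3 [
  -- iteration 1/3 --
  LT 336: heading 0 -> 336
  BK 4: (0,0) -> (-3.654,1.627) [heading=336, draw]
  REPEAT 3 [
    -- iteration 1/3 --
    FD 10.3: (-3.654,1.627) -> (5.755,-2.562) [heading=336, draw]
    LT 140: heading 336 -> 116
    -- iteration 2/3 --
    FD 10.3: (5.755,-2.562) -> (1.24,6.695) [heading=116, draw]
    LT 140: heading 116 -> 256
    -- iteration 3/3 --
    FD 10.3: (1.24,6.695) -> (-1.252,-3.299) [heading=256, draw]
    LT 140: heading 256 -> 36
  ]
  -- iteration 2/3 --
  LT 336: heading 36 -> 12
  BK 4: (-1.252,-3.299) -> (-5.164,-4.131) [heading=12, draw]
  REPEAT 3 [
    -- iteration 1/3 --
    FD 10.3: (-5.164,-4.131) -> (4.911,-1.989) [heading=12, draw]
    LT 140: heading 12 -> 152
    -- iteration 2/3 --
    FD 10.3: (4.911,-1.989) -> (-4.184,2.846) [heading=152, draw]
    LT 140: heading 152 -> 292
    -- iteration 3/3 --
    FD 10.3: (-4.184,2.846) -> (-0.325,-6.704) [heading=292, draw]
    LT 140: heading 292 -> 72
  ]
  -- iteration 3/3 --
  LT 336: heading 72 -> 48
  BK 4: (-0.325,-6.704) -> (-3.002,-9.676) [heading=48, draw]
  REPEAT 3 [
    -- iteration 1/3 --
    FD 10.3: (-3.002,-9.676) -> (3.89,-2.022) [heading=48, draw]
    LT 140: heading 48 -> 188
    -- iteration 2/3 --
    FD 10.3: (3.89,-2.022) -> (-6.31,-3.455) [heading=188, draw]
    LT 140: heading 188 -> 328
    -- iteration 3/3 --
    FD 10.3: (-6.31,-3.455) -> (2.425,-8.913) [heading=328, draw]
    LT 140: heading 328 -> 108
  ]
]
Final: pos=(2.425,-8.913), heading=108, 12 segment(s) drawn

Segment endpoints: x in {-6.31, -5.164, -4.184, -3.654, -3.002, -1.252, -0.325, 0, 1.24, 2.425, 3.89, 4.911, 5.755}, y in {-9.676, -8.913, -6.704, -4.131, -3.455, -3.299, -2.562, -2.022, -1.989, 0, 1.627, 2.846, 6.695}
xmin=-6.31, ymin=-9.676, xmax=5.755, ymax=6.695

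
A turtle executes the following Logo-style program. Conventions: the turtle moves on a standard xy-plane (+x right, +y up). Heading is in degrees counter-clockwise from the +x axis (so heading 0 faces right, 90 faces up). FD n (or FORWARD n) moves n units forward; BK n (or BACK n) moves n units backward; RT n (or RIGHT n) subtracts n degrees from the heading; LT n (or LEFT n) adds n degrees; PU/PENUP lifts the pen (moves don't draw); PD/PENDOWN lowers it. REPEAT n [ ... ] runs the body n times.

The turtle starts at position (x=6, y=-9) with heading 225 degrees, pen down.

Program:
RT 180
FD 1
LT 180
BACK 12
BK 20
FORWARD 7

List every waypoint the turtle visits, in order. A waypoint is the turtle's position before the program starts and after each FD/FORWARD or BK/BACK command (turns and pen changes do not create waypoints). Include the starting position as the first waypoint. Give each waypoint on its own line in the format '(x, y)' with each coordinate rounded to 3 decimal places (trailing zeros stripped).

Answer: (6, -9)
(6.707, -8.293)
(15.192, 0.192)
(29.335, 14.335)
(24.385, 9.385)

Derivation:
Executing turtle program step by step:
Start: pos=(6,-9), heading=225, pen down
RT 180: heading 225 -> 45
FD 1: (6,-9) -> (6.707,-8.293) [heading=45, draw]
LT 180: heading 45 -> 225
BK 12: (6.707,-8.293) -> (15.192,0.192) [heading=225, draw]
BK 20: (15.192,0.192) -> (29.335,14.335) [heading=225, draw]
FD 7: (29.335,14.335) -> (24.385,9.385) [heading=225, draw]
Final: pos=(24.385,9.385), heading=225, 4 segment(s) drawn
Waypoints (5 total):
(6, -9)
(6.707, -8.293)
(15.192, 0.192)
(29.335, 14.335)
(24.385, 9.385)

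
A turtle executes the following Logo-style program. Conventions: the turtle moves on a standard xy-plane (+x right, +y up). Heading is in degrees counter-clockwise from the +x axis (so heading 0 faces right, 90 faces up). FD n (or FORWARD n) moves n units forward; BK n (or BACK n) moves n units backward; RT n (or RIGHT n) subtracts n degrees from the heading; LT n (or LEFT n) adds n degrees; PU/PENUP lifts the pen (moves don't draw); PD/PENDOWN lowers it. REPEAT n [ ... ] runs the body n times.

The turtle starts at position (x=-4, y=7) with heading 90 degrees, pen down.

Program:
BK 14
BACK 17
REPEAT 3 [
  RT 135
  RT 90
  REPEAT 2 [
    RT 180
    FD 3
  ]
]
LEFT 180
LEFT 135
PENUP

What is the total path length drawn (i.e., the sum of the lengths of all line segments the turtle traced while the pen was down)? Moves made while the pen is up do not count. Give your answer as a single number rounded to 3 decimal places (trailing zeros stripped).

Answer: 49

Derivation:
Executing turtle program step by step:
Start: pos=(-4,7), heading=90, pen down
BK 14: (-4,7) -> (-4,-7) [heading=90, draw]
BK 17: (-4,-7) -> (-4,-24) [heading=90, draw]
REPEAT 3 [
  -- iteration 1/3 --
  RT 135: heading 90 -> 315
  RT 90: heading 315 -> 225
  REPEAT 2 [
    -- iteration 1/2 --
    RT 180: heading 225 -> 45
    FD 3: (-4,-24) -> (-1.879,-21.879) [heading=45, draw]
    -- iteration 2/2 --
    RT 180: heading 45 -> 225
    FD 3: (-1.879,-21.879) -> (-4,-24) [heading=225, draw]
  ]
  -- iteration 2/3 --
  RT 135: heading 225 -> 90
  RT 90: heading 90 -> 0
  REPEAT 2 [
    -- iteration 1/2 --
    RT 180: heading 0 -> 180
    FD 3: (-4,-24) -> (-7,-24) [heading=180, draw]
    -- iteration 2/2 --
    RT 180: heading 180 -> 0
    FD 3: (-7,-24) -> (-4,-24) [heading=0, draw]
  ]
  -- iteration 3/3 --
  RT 135: heading 0 -> 225
  RT 90: heading 225 -> 135
  REPEAT 2 [
    -- iteration 1/2 --
    RT 180: heading 135 -> 315
    FD 3: (-4,-24) -> (-1.879,-26.121) [heading=315, draw]
    -- iteration 2/2 --
    RT 180: heading 315 -> 135
    FD 3: (-1.879,-26.121) -> (-4,-24) [heading=135, draw]
  ]
]
LT 180: heading 135 -> 315
LT 135: heading 315 -> 90
PU: pen up
Final: pos=(-4,-24), heading=90, 8 segment(s) drawn

Segment lengths:
  seg 1: (-4,7) -> (-4,-7), length = 14
  seg 2: (-4,-7) -> (-4,-24), length = 17
  seg 3: (-4,-24) -> (-1.879,-21.879), length = 3
  seg 4: (-1.879,-21.879) -> (-4,-24), length = 3
  seg 5: (-4,-24) -> (-7,-24), length = 3
  seg 6: (-7,-24) -> (-4,-24), length = 3
  seg 7: (-4,-24) -> (-1.879,-26.121), length = 3
  seg 8: (-1.879,-26.121) -> (-4,-24), length = 3
Total = 49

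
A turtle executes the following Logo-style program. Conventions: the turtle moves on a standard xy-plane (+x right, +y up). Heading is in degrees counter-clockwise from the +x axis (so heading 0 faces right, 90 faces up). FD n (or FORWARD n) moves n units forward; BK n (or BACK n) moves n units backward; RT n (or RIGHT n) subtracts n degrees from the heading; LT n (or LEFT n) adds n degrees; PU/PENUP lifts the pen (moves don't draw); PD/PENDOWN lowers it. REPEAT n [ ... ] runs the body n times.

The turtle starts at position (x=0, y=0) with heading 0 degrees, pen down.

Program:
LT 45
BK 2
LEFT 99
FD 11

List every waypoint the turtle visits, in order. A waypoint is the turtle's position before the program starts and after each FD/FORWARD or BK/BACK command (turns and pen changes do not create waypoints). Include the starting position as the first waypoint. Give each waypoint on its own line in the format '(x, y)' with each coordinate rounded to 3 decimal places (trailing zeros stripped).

Answer: (0, 0)
(-1.414, -1.414)
(-10.313, 5.051)

Derivation:
Executing turtle program step by step:
Start: pos=(0,0), heading=0, pen down
LT 45: heading 0 -> 45
BK 2: (0,0) -> (-1.414,-1.414) [heading=45, draw]
LT 99: heading 45 -> 144
FD 11: (-1.414,-1.414) -> (-10.313,5.051) [heading=144, draw]
Final: pos=(-10.313,5.051), heading=144, 2 segment(s) drawn
Waypoints (3 total):
(0, 0)
(-1.414, -1.414)
(-10.313, 5.051)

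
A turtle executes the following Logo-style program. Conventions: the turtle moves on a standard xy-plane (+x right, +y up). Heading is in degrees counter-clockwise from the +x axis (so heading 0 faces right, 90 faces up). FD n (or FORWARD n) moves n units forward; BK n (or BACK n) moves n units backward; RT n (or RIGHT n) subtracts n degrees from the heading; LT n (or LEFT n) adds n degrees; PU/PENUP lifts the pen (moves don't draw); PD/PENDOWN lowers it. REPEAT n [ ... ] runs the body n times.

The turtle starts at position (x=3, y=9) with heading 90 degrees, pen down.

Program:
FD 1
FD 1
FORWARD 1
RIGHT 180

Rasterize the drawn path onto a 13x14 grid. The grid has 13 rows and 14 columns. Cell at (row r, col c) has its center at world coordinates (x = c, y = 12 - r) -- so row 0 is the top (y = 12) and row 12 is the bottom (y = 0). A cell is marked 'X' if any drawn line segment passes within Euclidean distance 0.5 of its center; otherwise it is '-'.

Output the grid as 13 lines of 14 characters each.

Segment 0: (3,9) -> (3,10)
Segment 1: (3,10) -> (3,11)
Segment 2: (3,11) -> (3,12)

Answer: ---X----------
---X----------
---X----------
---X----------
--------------
--------------
--------------
--------------
--------------
--------------
--------------
--------------
--------------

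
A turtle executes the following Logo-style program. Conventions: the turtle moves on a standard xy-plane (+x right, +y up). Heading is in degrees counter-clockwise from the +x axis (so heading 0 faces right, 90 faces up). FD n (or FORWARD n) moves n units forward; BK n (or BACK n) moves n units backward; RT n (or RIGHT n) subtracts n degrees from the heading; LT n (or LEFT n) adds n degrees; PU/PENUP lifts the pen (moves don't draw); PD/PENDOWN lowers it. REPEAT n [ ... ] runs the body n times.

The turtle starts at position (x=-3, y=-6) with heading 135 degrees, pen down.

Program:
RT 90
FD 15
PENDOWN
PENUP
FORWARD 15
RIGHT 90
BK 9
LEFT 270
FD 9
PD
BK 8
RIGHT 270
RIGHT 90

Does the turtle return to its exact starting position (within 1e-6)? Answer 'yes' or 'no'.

Answer: no

Derivation:
Executing turtle program step by step:
Start: pos=(-3,-6), heading=135, pen down
RT 90: heading 135 -> 45
FD 15: (-3,-6) -> (7.607,4.607) [heading=45, draw]
PD: pen down
PU: pen up
FD 15: (7.607,4.607) -> (18.213,15.213) [heading=45, move]
RT 90: heading 45 -> 315
BK 9: (18.213,15.213) -> (11.849,21.577) [heading=315, move]
LT 270: heading 315 -> 225
FD 9: (11.849,21.577) -> (5.485,15.213) [heading=225, move]
PD: pen down
BK 8: (5.485,15.213) -> (11.142,20.87) [heading=225, draw]
RT 270: heading 225 -> 315
RT 90: heading 315 -> 225
Final: pos=(11.142,20.87), heading=225, 2 segment(s) drawn

Start position: (-3, -6)
Final position: (11.142, 20.87)
Distance = 30.364; >= 1e-6 -> NOT closed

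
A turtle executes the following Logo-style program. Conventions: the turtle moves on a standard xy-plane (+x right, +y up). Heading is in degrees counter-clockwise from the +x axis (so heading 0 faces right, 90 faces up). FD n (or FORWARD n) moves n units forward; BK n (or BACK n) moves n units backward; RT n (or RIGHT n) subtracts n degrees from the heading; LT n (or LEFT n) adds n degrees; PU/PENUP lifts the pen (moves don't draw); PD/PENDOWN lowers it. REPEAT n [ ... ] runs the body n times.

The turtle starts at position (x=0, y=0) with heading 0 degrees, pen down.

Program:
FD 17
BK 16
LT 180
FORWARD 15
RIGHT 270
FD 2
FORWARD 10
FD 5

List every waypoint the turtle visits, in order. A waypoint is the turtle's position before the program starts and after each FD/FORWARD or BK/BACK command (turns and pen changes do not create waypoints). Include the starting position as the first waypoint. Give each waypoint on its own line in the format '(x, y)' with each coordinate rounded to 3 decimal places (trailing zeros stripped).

Executing turtle program step by step:
Start: pos=(0,0), heading=0, pen down
FD 17: (0,0) -> (17,0) [heading=0, draw]
BK 16: (17,0) -> (1,0) [heading=0, draw]
LT 180: heading 0 -> 180
FD 15: (1,0) -> (-14,0) [heading=180, draw]
RT 270: heading 180 -> 270
FD 2: (-14,0) -> (-14,-2) [heading=270, draw]
FD 10: (-14,-2) -> (-14,-12) [heading=270, draw]
FD 5: (-14,-12) -> (-14,-17) [heading=270, draw]
Final: pos=(-14,-17), heading=270, 6 segment(s) drawn
Waypoints (7 total):
(0, 0)
(17, 0)
(1, 0)
(-14, 0)
(-14, -2)
(-14, -12)
(-14, -17)

Answer: (0, 0)
(17, 0)
(1, 0)
(-14, 0)
(-14, -2)
(-14, -12)
(-14, -17)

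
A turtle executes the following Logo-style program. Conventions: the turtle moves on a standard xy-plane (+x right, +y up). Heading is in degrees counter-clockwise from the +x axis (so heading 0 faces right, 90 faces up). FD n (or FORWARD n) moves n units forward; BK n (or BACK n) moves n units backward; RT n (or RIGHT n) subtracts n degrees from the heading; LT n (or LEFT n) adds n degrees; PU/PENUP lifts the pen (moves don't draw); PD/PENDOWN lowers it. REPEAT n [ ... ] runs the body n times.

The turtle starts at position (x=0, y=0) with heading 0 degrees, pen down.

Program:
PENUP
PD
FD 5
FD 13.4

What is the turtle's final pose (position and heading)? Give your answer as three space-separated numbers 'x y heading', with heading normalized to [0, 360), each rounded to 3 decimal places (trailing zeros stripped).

Answer: 18.4 0 0

Derivation:
Executing turtle program step by step:
Start: pos=(0,0), heading=0, pen down
PU: pen up
PD: pen down
FD 5: (0,0) -> (5,0) [heading=0, draw]
FD 13.4: (5,0) -> (18.4,0) [heading=0, draw]
Final: pos=(18.4,0), heading=0, 2 segment(s) drawn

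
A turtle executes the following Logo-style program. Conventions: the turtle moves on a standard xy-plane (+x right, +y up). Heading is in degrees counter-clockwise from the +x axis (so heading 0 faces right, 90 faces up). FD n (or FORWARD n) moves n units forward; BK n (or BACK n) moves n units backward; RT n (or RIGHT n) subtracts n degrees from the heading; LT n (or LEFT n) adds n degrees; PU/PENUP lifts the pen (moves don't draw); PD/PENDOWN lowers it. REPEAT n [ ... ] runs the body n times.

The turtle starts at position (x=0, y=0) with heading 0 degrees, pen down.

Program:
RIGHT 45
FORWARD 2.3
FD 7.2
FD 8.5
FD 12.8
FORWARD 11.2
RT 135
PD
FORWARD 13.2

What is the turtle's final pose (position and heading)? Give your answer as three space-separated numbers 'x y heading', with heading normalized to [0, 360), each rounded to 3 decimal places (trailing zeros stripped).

Executing turtle program step by step:
Start: pos=(0,0), heading=0, pen down
RT 45: heading 0 -> 315
FD 2.3: (0,0) -> (1.626,-1.626) [heading=315, draw]
FD 7.2: (1.626,-1.626) -> (6.718,-6.718) [heading=315, draw]
FD 8.5: (6.718,-6.718) -> (12.728,-12.728) [heading=315, draw]
FD 12.8: (12.728,-12.728) -> (21.779,-21.779) [heading=315, draw]
FD 11.2: (21.779,-21.779) -> (29.698,-29.698) [heading=315, draw]
RT 135: heading 315 -> 180
PD: pen down
FD 13.2: (29.698,-29.698) -> (16.498,-29.698) [heading=180, draw]
Final: pos=(16.498,-29.698), heading=180, 6 segment(s) drawn

Answer: 16.498 -29.698 180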